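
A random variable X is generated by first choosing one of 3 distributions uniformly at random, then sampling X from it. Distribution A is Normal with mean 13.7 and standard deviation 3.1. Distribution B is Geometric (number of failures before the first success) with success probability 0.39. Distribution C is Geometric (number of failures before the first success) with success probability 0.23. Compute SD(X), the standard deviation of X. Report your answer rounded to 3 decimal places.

Per component, A: μ=13.7, E[X²]=197.3; B: μ=1.5641, E[X²]=6.45694; C: μ=3.34783, E[X²]=25.7637.
E[X] = 0.333333·13.7 + 0.333333·1.5641 + 0.333333·3.34783 = 6.20398.
E[X²] = 0.333333·197.3 + 0.333333·6.45694 + 0.333333·25.7637 = 76.5069.
Var(X) = E[X²] − (E[X])² = 76.5069 − 38.4893 = 38.0176.
SD(X) = √38.0176 = 6.16584.

6.166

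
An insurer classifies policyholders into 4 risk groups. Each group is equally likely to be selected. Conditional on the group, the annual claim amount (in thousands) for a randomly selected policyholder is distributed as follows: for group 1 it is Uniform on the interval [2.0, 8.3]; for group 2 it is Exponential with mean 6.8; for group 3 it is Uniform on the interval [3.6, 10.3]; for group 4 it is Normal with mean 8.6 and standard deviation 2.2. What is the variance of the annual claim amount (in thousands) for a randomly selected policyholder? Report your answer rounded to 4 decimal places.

Per component, 1: μ=5.15, E[X²]=29.83; 2: μ=6.8, E[X²]=92.48; 3: μ=6.95, E[X²]=52.0433; 4: μ=8.6, E[X²]=78.8.
E[X] = 0.25·5.15 + 0.25·6.8 + 0.25·6.95 + 0.25·8.6 = 6.875.
E[X²] = 0.25·29.83 + 0.25·92.48 + 0.25·52.0433 + 0.25·78.8 = 63.2883.
Var(X) = E[X²] − (E[X])² = 63.2883 − 47.2656 = 16.0227.

16.0227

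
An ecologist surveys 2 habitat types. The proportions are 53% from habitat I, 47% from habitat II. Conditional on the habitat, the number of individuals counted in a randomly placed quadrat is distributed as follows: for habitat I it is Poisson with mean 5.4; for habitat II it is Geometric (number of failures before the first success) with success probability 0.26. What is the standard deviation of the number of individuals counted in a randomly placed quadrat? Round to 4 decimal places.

3.1035

Per component, I: μ=5.4, E[X²]=34.56; II: μ=2.84615, E[X²]=19.0473.
E[X] = 0.53·5.4 + 0.47·2.84615 = 4.19969.
E[X²] = 0.53·34.56 + 0.47·19.0473 = 27.269.
Var(X) = E[X²] − (E[X])² = 27.269 − 17.6374 = 9.63163.
SD(X) = √9.63163 = 3.10349.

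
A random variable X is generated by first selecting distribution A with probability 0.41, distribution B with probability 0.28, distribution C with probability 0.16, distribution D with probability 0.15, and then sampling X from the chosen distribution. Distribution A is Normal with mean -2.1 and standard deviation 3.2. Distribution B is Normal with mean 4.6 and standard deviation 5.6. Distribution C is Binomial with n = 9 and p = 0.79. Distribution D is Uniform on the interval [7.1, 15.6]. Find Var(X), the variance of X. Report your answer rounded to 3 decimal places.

Per component, A: μ=-2.1, E[X²]=14.65; B: μ=4.6, E[X²]=52.52; C: μ=7.11, E[X²]=52.0452; D: μ=11.35, E[X²]=134.843.
E[X] = 0.41·-2.1 + 0.28·4.6 + 0.16·7.11 + 0.15·11.35 = 3.2671.
E[X²] = 0.41·14.65 + 0.28·52.52 + 0.16·52.0452 + 0.15·134.843 = 49.2658.
Var(X) = E[X²] − (E[X])² = 49.2658 − 10.6739 = 38.5919.

38.592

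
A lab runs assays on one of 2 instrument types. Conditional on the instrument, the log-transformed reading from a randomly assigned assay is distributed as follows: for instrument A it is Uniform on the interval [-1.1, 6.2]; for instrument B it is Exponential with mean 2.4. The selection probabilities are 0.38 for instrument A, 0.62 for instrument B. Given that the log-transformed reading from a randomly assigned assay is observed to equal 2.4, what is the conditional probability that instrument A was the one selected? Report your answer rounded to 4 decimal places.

0.3539

Likelihoods f(2.4 | ·): A: 0.136986; B: 0.153283.
Posterior ∝ prior × likelihood. Numerator for A: 0.38·0.136986 = 0.0520548.
Normalizing constant: 0.38·0.136986 + 0.62·0.153283 = 0.14709.
P(A | observation) = 0.0520548 / 0.14709 = 0.353897.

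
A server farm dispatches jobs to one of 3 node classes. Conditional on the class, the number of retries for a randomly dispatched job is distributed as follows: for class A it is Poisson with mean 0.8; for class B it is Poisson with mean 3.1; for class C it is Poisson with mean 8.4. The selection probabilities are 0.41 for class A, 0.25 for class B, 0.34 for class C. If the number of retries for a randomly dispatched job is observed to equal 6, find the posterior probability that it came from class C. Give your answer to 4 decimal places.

Likelihoods P(X=6 | ·): A: 0.000163596; B: 0.0555296; C: 0.109716.
Posterior ∝ prior × likelihood. Numerator for C: 0.34·0.109716 = 0.0373034.
Normalizing constant: 0.41·0.000163596 + 0.25·0.0555296 + 0.34·0.109716 = 0.0512529.
P(C | observation) = 0.0373034 / 0.0512529 = 0.72783.

0.7278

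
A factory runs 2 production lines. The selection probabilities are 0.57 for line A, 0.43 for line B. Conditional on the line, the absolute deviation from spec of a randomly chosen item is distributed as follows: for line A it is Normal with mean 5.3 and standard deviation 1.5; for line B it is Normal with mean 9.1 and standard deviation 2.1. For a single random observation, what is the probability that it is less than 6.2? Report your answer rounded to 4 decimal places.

Conditional on each line, P(X < 6.2): A: 0.725747; B: 0.0836468.
By total probability, P(X < 6.2) = 0.57·0.725747 + 0.43·0.0836468 = 0.449644.

0.4496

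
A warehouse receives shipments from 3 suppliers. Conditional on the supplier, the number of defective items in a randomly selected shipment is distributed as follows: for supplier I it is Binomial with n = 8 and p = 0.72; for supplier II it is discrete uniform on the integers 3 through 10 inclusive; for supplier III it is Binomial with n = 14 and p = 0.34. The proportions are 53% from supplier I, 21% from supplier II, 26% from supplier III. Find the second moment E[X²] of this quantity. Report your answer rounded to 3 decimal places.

For each component E[X²] = Var + (mean)², giving I: 34.7904; II: 47.5; III: 25.7992.
Overall E[X²] = 0.53·34.7904 + 0.21·47.5 + 0.26·25.7992 = 35.1217.

35.122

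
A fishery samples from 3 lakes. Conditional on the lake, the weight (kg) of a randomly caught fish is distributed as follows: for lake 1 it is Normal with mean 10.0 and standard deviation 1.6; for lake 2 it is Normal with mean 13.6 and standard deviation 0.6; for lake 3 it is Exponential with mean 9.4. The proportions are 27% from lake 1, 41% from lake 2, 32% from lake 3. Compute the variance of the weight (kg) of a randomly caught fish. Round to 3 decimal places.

32.894

Per component, 1: μ=10, E[X²]=102.56; 2: μ=13.6, E[X²]=185.32; 3: μ=9.4, E[X²]=176.72.
E[X] = 0.27·10 + 0.41·13.6 + 0.32·9.4 = 11.284.
E[X²] = 0.27·102.56 + 0.41·185.32 + 0.32·176.72 = 160.223.
Var(X) = E[X²] − (E[X])² = 160.223 − 127.329 = 32.8941.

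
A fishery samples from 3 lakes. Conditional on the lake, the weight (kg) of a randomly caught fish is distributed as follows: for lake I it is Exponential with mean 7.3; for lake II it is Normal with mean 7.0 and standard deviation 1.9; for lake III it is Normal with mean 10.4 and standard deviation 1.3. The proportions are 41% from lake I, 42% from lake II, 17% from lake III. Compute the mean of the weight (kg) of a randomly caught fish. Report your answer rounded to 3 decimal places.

7.701

Component means — I: 7.3; II: 7; III: 10.4.
E[X] = 0.41·7.3 + 0.42·7 + 0.17·10.4 = 7.701.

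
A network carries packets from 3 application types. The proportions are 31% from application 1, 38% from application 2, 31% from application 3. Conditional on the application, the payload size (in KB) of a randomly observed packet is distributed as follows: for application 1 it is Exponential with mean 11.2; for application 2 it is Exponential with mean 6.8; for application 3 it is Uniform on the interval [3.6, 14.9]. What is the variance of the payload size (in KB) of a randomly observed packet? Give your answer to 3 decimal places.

63.109

Per component, 1: μ=11.2, E[X²]=250.88; 2: μ=6.8, E[X²]=92.48; 3: μ=9.25, E[X²]=96.2033.
E[X] = 0.31·11.2 + 0.38·6.8 + 0.31·9.25 = 8.9235.
E[X²] = 0.31·250.88 + 0.38·92.48 + 0.31·96.2033 = 142.738.
Var(X) = E[X²] − (E[X])² = 142.738 − 79.6289 = 63.1094.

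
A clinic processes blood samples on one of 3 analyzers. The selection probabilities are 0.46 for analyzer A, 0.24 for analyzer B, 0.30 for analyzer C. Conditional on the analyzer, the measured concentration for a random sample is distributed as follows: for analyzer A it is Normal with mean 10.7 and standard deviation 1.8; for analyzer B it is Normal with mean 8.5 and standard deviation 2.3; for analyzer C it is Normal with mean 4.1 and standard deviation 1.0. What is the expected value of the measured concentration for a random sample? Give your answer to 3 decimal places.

Component means — A: 10.7; B: 8.5; C: 4.1.
E[X] = 0.46·10.7 + 0.24·8.5 + 0.3·4.1 = 8.192.

8.192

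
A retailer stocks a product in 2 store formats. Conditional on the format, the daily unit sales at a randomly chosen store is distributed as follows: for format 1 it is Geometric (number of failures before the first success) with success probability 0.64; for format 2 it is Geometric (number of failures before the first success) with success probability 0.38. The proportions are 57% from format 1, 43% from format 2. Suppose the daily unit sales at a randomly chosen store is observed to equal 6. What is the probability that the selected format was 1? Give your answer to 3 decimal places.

Likelihoods P(X=6 | ·): 1: 0.00139314; 2: 0.0215841.
Posterior ∝ prior × likelihood. Numerator for 1: 0.57·0.00139314 = 0.00079409.
Normalizing constant: 0.57·0.00139314 + 0.43·0.0215841 = 0.0100752.
P(1 | observation) = 0.00079409 / 0.0100752 = 0.0788159.

0.079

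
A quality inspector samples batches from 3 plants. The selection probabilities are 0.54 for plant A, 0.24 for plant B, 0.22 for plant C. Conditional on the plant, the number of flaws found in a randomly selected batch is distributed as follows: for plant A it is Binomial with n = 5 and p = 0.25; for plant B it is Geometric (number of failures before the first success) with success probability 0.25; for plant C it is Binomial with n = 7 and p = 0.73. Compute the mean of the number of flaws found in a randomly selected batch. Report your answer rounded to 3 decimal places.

Component means — A: 1.25; B: 3; C: 5.11.
E[X] = 0.54·1.25 + 0.24·3 + 0.22·5.11 = 2.5192.

2.519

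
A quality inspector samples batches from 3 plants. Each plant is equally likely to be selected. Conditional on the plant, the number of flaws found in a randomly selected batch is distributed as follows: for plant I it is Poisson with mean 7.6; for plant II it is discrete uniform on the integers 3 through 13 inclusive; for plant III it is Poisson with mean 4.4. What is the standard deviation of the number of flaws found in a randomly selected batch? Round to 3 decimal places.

Per component, I: μ=7.6, E[X²]=65.36; II: μ=8, E[X²]=74; III: μ=4.4, E[X²]=23.76.
E[X] = 0.333333·7.6 + 0.333333·8 + 0.333333·4.4 = 6.66667.
E[X²] = 0.333333·65.36 + 0.333333·74 + 0.333333·23.76 = 54.3733.
Var(X) = E[X²] − (E[X])² = 54.3733 − 44.4444 = 9.92889.
SD(X) = √9.92889 = 3.15101.

3.151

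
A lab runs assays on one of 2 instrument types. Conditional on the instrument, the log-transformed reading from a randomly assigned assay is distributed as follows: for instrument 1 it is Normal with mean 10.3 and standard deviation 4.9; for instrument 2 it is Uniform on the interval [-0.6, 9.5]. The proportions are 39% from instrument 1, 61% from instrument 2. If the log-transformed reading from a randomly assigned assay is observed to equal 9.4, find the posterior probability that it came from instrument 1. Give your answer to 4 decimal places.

0.3408

Likelihoods f(9.4 | ·): 1: 0.080055; 2: 0.0990099.
Posterior ∝ prior × likelihood. Numerator for 1: 0.39·0.080055 = 0.0312214.
Normalizing constant: 0.39·0.080055 + 0.61·0.0990099 = 0.0916175.
P(1 | observation) = 0.0312214 / 0.0916175 = 0.34078.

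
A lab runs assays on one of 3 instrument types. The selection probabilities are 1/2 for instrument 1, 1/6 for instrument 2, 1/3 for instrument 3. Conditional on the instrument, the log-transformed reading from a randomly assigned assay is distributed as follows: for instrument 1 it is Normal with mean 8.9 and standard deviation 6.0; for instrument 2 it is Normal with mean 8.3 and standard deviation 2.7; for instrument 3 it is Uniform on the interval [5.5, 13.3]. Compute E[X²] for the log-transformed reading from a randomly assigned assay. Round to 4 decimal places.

101.4450

For each component E[X²] = Var + (mean)², giving 1: 115.21; 2: 76.18; 3: 93.43.
Overall E[X²] = 0.5·115.21 + 0.166667·76.18 + 0.333333·93.43 = 101.445.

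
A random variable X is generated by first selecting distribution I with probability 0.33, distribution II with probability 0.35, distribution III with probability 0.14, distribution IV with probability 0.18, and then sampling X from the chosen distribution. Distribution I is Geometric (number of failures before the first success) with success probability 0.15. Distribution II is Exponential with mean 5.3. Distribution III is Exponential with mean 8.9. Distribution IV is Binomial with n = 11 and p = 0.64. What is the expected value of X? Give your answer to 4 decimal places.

6.2382

Component means — I: 5.66667; II: 5.3; III: 8.9; IV: 7.04.
E[X] = 0.33·5.66667 + 0.35·5.3 + 0.14·8.9 + 0.18·7.04 = 6.2382.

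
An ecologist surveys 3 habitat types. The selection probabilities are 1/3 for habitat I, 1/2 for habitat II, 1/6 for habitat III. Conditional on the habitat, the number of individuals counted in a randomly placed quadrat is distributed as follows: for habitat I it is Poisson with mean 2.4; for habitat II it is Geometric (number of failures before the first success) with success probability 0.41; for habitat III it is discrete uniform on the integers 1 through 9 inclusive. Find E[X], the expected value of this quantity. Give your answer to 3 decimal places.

Component means — I: 2.4; II: 1.43902; III: 5.
E[X] = 0.333333·2.4 + 0.5·1.43902 + 0.166667·5 = 2.35285.

2.353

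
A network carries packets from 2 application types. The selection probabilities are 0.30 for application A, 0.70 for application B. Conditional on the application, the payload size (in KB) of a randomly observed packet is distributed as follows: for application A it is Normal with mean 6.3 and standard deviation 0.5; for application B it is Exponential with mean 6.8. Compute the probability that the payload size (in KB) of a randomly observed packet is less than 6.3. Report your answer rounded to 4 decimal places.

Conditional on each application, P(X < 6.3): A: 0.5; B: 0.604051.
By total probability, P(X < 6.3) = 0.3·0.5 + 0.7·0.604051 = 0.572836.

0.5728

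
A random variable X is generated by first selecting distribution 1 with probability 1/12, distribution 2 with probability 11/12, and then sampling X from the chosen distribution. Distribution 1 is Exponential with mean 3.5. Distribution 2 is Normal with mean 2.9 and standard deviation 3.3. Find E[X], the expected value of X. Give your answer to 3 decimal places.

2.950

Component means — 1: 3.5; 2: 2.9.
E[X] = 0.0833333·3.5 + 0.916667·2.9 = 2.95.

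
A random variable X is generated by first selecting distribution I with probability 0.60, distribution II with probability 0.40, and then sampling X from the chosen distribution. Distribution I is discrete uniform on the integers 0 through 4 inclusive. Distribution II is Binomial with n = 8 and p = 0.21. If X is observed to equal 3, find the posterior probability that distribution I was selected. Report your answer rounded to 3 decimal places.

Likelihoods P(X=3 | ·): I: 0.2; II: 0.159581.
Posterior ∝ prior × likelihood. Numerator for I: 0.6·0.2 = 0.12.
Normalizing constant: 0.6·0.2 + 0.4·0.159581 = 0.183832.
P(I | observation) = 0.12 / 0.183832 = 0.652768.

0.653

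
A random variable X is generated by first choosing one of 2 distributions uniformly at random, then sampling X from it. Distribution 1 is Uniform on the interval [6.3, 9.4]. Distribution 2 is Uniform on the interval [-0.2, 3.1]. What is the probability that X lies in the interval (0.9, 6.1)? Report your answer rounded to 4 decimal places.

Conditional on each component, P(0.9 < X < 6.1): 1: 0; 2: 0.666667.
By total probability, P(0.9 < X < 6.1) = 0.5·0 + 0.5·0.666667 = 0.333333.

0.3333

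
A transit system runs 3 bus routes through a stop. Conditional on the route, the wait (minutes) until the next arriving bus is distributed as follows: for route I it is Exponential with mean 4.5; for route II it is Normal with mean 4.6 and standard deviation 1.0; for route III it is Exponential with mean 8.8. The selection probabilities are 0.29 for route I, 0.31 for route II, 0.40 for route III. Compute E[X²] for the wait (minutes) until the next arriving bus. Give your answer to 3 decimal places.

For each component E[X²] = Var + (mean)², giving I: 40.5; II: 22.16; III: 154.88.
Overall E[X²] = 0.29·40.5 + 0.31·22.16 + 0.4·154.88 = 80.5666.

80.567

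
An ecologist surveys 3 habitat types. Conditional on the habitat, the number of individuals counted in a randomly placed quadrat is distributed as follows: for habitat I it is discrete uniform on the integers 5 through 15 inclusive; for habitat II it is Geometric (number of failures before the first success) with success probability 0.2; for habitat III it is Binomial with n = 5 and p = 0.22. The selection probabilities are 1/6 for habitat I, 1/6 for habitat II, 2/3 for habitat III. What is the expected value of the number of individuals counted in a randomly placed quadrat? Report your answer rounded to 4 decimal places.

3.0667

Component means — I: 10; II: 4; III: 1.1.
E[X] = 0.166667·10 + 0.166667·4 + 0.666667·1.1 = 3.06667.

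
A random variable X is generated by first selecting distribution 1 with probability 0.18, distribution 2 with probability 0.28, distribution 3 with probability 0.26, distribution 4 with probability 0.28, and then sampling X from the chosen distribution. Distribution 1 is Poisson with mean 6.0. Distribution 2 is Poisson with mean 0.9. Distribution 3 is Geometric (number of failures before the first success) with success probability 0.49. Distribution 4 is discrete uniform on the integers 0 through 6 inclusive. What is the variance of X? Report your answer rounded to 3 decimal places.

6.546

Per component, 1: μ=6, E[X²]=42; 2: μ=0.9, E[X²]=1.71; 3: μ=1.04082, E[X²]=3.20741; 4: μ=3, E[X²]=13.
E[X] = 0.18·6 + 0.28·0.9 + 0.26·1.04082 + 0.28·3 = 2.44261.
E[X²] = 0.18·42 + 0.28·1.71 + 0.26·3.20741 + 0.28·13 = 12.5127.
Var(X) = E[X²] − (E[X])² = 12.5127 − 5.96635 = 6.54637.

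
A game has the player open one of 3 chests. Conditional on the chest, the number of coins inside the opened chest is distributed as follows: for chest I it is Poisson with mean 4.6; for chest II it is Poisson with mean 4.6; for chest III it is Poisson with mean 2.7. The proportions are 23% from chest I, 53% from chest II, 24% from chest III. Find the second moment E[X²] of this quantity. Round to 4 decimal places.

For each component E[X²] = Var + (mean)², giving I: 25.76; II: 25.76; III: 9.99.
Overall E[X²] = 0.23·25.76 + 0.53·25.76 + 0.24·9.99 = 21.9752.

21.9752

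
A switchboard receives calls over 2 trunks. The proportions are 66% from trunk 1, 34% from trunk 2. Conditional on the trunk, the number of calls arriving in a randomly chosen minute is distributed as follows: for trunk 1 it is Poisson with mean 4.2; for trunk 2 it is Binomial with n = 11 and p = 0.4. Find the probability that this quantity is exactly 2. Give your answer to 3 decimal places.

0.117

Conditional on each trunk, P(X = 2): 1: 0.132261; 2: 0.0886837.
By total probability, P(X = 2) = 0.66·0.132261 + 0.34·0.0886837 = 0.117445.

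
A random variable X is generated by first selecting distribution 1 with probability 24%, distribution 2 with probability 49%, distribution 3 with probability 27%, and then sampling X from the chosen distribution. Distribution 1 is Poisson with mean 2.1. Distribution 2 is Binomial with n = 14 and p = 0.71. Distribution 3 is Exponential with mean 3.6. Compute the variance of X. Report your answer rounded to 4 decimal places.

Per component, 1: μ=2.1, E[X²]=6.51; 2: μ=9.94, E[X²]=101.686; 3: μ=3.6, E[X²]=25.92.
E[X] = 0.24·2.1 + 0.49·9.94 + 0.27·3.6 = 6.3466.
E[X²] = 0.24·6.51 + 0.49·101.686 + 0.27·25.92 = 58.387.
Var(X) = E[X²] − (E[X])² = 58.387 − 40.2793 = 18.1077.

18.1077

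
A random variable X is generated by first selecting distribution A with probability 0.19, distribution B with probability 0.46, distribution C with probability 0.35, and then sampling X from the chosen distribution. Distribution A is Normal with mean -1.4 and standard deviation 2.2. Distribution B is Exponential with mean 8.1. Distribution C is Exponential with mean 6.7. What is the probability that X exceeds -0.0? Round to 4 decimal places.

0.8598

Conditional on each component, P(X > -0.0): A: 0.26227; B: 1; C: 1.
By total probability, P(X > -0.0) = 0.19·0.26227 + 0.46·1 + 0.35·1 = 0.859831.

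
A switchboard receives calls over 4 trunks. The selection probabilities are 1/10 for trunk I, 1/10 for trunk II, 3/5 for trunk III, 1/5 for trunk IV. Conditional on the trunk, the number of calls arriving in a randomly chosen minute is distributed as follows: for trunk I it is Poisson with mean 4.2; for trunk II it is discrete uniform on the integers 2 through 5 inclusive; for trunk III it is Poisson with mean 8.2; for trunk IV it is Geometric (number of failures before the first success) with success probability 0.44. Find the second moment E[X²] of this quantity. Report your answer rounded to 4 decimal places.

For each component E[X²] = Var + (mean)², giving I: 21.84; II: 13.5; III: 75.44; IV: 4.5124.
Overall E[X²] = 0.1·21.84 + 0.1·13.5 + 0.6·75.44 + 0.2·4.5124 = 49.7005.

49.7005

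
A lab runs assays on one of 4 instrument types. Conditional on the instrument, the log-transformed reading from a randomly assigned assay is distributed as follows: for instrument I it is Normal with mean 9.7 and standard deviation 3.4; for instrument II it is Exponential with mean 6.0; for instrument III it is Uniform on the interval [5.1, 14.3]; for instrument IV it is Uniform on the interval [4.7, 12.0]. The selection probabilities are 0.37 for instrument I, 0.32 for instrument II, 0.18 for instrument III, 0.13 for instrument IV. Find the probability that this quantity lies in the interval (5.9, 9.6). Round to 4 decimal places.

Conditional on each instrument, P(5.9 < X < 9.6): I: 0.356409; II: 0.172166; III: 0.402174; IV: 0.506849.
By total probability, P(5.9 < X < 9.6) = 0.37·0.356409 + 0.32·0.172166 + 0.18·0.402174 + 0.13·0.506849 = 0.325246.

0.3252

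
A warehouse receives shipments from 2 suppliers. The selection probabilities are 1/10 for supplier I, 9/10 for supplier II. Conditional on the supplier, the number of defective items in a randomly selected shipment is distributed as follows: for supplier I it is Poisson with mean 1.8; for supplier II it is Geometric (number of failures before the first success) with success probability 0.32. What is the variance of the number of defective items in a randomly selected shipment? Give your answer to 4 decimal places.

6.1661

Per component, I: μ=1.8, E[X²]=5.04; II: μ=2.125, E[X²]=11.1562.
E[X] = 0.1·1.8 + 0.9·2.125 = 2.0925.
E[X²] = 0.1·5.04 + 0.9·11.1562 = 10.5446.
Var(X) = E[X²] − (E[X])² = 10.5446 − 4.37856 = 6.16607.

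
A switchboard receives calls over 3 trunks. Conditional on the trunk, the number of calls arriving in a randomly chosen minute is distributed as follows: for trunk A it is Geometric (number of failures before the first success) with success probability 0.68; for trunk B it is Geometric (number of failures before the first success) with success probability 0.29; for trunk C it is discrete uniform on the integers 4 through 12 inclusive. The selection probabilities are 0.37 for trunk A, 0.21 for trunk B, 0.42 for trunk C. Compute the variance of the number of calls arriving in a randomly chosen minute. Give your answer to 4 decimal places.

16.6613

Per component, A: μ=0.470588, E[X²]=0.913495; B: μ=2.44828, E[X²]=14.4364; C: μ=8, E[X²]=70.6667.
E[X] = 0.37·0.470588 + 0.21·2.44828 + 0.42·8 = 4.04826.
E[X²] = 0.37·0.913495 + 0.21·14.4364 + 0.42·70.6667 = 33.0496.
Var(X) = E[X²] − (E[X])² = 33.0496 − 16.3884 = 16.6613.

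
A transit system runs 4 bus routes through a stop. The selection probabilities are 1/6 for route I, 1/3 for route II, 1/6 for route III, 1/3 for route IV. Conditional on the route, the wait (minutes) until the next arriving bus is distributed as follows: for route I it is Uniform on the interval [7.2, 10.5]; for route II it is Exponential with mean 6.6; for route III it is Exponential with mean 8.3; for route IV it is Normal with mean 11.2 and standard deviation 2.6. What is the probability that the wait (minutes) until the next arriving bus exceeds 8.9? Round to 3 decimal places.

0.495

Conditional on each route, P(X > 8.9): I: 0.484848; II: 0.259633; III: 0.342224; IV: 0.811818.
By total probability, P(X > 8.9) = 0.166667·0.484848 + 0.333333·0.259633 + 0.166667·0.342224 + 0.333333·0.811818 = 0.494996.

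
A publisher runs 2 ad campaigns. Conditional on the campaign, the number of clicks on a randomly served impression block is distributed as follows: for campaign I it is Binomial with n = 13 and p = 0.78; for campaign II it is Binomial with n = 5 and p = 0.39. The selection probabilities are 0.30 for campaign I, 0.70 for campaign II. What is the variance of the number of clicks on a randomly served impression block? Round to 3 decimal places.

15.588

Per component, I: μ=10.14, E[X²]=105.05; II: μ=1.95, E[X²]=4.992.
E[X] = 0.3·10.14 + 0.7·1.95 = 4.407.
E[X²] = 0.3·105.05 + 0.7·4.992 = 35.0095.
Var(X) = E[X²] − (E[X])² = 35.0095 − 19.4216 = 15.5879.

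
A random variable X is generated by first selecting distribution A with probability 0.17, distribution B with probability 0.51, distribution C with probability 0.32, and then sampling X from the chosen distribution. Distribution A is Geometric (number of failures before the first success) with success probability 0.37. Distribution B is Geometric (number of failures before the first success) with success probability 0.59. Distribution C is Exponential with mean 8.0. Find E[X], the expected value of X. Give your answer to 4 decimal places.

3.2039

Component means — A: 1.7027; B: 0.694915; C: 8.
E[X] = 0.17·1.7027 + 0.51·0.694915 + 0.32·8 = 3.20387.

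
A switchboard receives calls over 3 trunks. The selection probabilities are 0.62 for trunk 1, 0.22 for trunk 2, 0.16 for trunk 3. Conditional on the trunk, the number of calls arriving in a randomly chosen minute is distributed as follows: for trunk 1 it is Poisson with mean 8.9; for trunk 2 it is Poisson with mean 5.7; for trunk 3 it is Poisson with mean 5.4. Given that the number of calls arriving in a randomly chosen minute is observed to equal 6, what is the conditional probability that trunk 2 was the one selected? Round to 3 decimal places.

0.296

Likelihoods P(X=6 | ·): 1: 0.0941427; 2: 0.159382; 3: 0.155539.
Posterior ∝ prior × likelihood. Numerator for 2: 0.22·0.159382 = 0.0350639.
Normalizing constant: 0.62·0.0941427 + 0.22·0.159382 + 0.16·0.155539 = 0.118319.
P(2 | observation) = 0.0350639 / 0.118319 = 0.296352.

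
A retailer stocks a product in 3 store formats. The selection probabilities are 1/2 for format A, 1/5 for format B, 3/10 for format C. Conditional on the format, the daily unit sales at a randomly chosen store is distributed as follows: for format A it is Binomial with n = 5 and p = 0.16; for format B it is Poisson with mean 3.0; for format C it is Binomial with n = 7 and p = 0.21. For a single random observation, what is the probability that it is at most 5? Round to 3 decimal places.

0.983

Conditional on each format, P(X ≤ 5): A: 1; B: 0.916082; C: 0.999508.
By total probability, P(X ≤ 5) = 0.5·1 + 0.2·0.916082 + 0.3·0.999508 = 0.983069.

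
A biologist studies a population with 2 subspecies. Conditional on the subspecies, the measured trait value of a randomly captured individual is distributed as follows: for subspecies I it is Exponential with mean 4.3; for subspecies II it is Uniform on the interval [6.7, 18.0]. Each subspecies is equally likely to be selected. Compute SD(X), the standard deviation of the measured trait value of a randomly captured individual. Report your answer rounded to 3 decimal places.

Per component, I: μ=4.3, E[X²]=36.98; II: μ=12.35, E[X²]=163.163.
E[X] = 0.5·4.3 + 0.5·12.35 = 8.325.
E[X²] = 0.5·36.98 + 0.5·163.163 = 100.072.
Var(X) = E[X²] − (E[X])² = 100.072 − 69.3056 = 30.766.
SD(X) = √30.766 = 5.54671.

5.547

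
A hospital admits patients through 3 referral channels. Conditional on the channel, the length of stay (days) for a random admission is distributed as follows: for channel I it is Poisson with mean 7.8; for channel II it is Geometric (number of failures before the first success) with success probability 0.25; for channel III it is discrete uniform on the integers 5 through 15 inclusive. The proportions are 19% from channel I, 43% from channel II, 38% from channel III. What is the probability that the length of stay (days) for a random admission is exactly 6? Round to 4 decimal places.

0.0780

Conditional on each channel, P(X = 6): I: 0.128156; II: 0.0444946; III: 0.0909091.
By total probability, P(X = 6) = 0.19·0.128156 + 0.43·0.0444946 + 0.38·0.0909091 = 0.0780277.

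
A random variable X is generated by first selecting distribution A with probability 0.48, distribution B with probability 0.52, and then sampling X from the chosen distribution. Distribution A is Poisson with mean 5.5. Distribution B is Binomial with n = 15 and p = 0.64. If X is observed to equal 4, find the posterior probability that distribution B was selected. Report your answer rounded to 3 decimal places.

Likelihoods P(X=4 | ·): A: 0.155819; B: 0.00301426.
Posterior ∝ prior × likelihood. Numerator for B: 0.52·0.00301426 = 0.00156741.
Normalizing constant: 0.48·0.155819 + 0.52·0.00301426 = 0.0763604.
P(B | observation) = 0.00156741 / 0.0763604 = 0.0205265.

0.021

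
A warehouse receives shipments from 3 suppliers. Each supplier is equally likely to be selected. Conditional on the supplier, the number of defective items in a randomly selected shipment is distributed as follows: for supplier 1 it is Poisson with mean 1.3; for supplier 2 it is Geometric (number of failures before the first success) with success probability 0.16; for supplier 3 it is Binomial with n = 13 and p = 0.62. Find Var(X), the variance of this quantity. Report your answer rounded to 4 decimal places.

20.0802

Per component, 1: μ=1.3, E[X²]=2.99; 2: μ=5.25, E[X²]=60.375; 3: μ=8.06, E[X²]=68.0264.
E[X] = 0.333333·1.3 + 0.333333·5.25 + 0.333333·8.06 = 4.87.
E[X²] = 0.333333·2.99 + 0.333333·60.375 + 0.333333·68.0264 = 43.7971.
Var(X) = E[X²] − (E[X])² = 43.7971 − 23.7169 = 20.0802.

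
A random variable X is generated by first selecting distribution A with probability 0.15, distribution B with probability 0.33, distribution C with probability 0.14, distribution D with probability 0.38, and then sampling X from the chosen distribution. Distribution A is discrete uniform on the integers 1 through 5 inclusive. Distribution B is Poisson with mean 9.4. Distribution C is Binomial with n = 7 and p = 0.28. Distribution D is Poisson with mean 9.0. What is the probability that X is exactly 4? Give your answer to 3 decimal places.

0.063

Conditional on each component, P(X = 4): A: 0.2; B: 0.0269111; C: 0.0802967; D: 0.0337372.
By total probability, P(X = 4) = 0.15·0.2 + 0.33·0.0269111 + 0.14·0.0802967 + 0.38·0.0337372 = 0.0629423.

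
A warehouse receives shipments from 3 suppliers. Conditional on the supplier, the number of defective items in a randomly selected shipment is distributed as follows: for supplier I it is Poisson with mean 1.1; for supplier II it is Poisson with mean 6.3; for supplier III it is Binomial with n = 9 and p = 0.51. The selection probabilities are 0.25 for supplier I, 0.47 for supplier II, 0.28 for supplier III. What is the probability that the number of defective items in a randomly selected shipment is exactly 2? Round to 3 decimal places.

Conditional on each supplier, P(X = 2): I: 0.201387; II: 0.0364415; III: 0.0635061.
By total probability, P(X = 2) = 0.25·0.201387 + 0.47·0.0364415 + 0.28·0.0635061 = 0.0852559.

0.085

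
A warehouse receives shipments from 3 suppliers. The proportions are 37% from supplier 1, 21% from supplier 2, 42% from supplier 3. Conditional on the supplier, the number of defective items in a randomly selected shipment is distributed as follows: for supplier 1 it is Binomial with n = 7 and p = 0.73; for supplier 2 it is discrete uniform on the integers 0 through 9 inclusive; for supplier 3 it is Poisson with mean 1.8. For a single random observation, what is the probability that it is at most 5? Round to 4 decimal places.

Conditional on each supplier, P(X ≤ 5): 1: 0.603504; 2: 0.6; 3: 0.989622.
By total probability, P(X ≤ 5) = 0.37·0.603504 + 0.21·0.6 + 0.42·0.989622 = 0.764938.

0.7649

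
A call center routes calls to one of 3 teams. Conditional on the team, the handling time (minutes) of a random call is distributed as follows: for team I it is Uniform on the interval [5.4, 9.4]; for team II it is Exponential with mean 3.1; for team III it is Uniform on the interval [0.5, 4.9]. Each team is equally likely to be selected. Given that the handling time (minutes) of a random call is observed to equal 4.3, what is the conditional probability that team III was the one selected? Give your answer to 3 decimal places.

Likelihoods f(4.3 | ·): I: 0; II: 0.0805805; III: 0.227273.
Posterior ∝ prior × likelihood. Numerator for III: 0.333333·0.227273 = 0.0757576.
Normalizing constant: 0.333333·0 + 0.333333·0.0805805 + 0.333333·0.227273 = 0.102618.
P(III | observation) = 0.0757576 / 0.102618 = 0.73825.

0.738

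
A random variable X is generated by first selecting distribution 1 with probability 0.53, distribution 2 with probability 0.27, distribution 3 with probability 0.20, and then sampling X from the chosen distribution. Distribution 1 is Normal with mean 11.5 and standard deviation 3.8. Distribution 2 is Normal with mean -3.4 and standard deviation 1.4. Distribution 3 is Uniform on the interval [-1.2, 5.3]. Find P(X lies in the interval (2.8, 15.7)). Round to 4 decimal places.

0.5298

Conditional on each component, P(2.8 < X < 15.7): 1: 0.854451; 2: 4.74297e-06; 3: 0.384615.
By total probability, P(2.8 < X < 15.7) = 0.53·0.854451 + 0.27·4.74297e-06 + 0.2·0.384615 = 0.529784.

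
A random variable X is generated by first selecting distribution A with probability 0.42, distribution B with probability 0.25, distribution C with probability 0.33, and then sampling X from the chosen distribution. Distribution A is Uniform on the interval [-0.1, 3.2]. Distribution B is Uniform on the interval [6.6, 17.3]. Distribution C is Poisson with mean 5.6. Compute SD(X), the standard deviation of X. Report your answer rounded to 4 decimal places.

Per component, A: μ=1.55, E[X²]=3.31; B: μ=11.95, E[X²]=152.343; C: μ=5.6, E[X²]=36.96.
E[X] = 0.42·1.55 + 0.25·11.95 + 0.33·5.6 = 5.4865.
E[X²] = 0.42·3.31 + 0.25·152.343 + 0.33·36.96 = 51.6728.
Var(X) = E[X²] − (E[X])² = 51.6728 − 30.1017 = 21.5712.
SD(X) = √21.5712 = 4.64448.

4.6445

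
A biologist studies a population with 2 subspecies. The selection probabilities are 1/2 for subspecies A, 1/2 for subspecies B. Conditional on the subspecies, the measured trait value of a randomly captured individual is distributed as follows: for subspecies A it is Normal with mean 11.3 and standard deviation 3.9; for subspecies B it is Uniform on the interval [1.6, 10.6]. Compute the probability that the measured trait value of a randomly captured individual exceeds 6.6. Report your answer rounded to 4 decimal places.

Conditional on each subspecies, P(X > 6.6): A: 0.885923; B: 0.444444.
By total probability, P(X > 6.6) = 0.5·0.885923 + 0.5·0.444444 = 0.665184.

0.6652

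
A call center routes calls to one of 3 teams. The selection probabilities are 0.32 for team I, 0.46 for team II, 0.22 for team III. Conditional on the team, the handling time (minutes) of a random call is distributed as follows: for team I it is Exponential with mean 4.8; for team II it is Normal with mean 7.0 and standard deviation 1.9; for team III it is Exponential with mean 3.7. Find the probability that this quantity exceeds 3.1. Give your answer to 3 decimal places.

Conditional on each team, P(X > 3.1): I: 0.524226; II: 0.979946; III: 0.432645.
By total probability, P(X > 3.1) = 0.32·0.524226 + 0.46·0.979946 + 0.22·0.432645 = 0.713709.

0.714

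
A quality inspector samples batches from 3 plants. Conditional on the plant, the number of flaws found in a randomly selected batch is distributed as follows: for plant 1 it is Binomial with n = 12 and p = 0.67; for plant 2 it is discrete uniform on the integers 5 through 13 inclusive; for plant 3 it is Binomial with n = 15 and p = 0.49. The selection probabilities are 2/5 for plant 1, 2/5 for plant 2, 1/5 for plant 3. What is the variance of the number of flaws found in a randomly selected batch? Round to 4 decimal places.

4.8810

Per component, 1: μ=8.04, E[X²]=67.2948; 2: μ=9, E[X²]=87.6667; 3: μ=7.35, E[X²]=57.771.
E[X] = 0.4·8.04 + 0.4·9 + 0.2·7.35 = 8.286.
E[X²] = 0.4·67.2948 + 0.4·87.6667 + 0.2·57.771 = 73.5388.
Var(X) = E[X²] − (E[X])² = 73.5388 − 68.6578 = 4.88099.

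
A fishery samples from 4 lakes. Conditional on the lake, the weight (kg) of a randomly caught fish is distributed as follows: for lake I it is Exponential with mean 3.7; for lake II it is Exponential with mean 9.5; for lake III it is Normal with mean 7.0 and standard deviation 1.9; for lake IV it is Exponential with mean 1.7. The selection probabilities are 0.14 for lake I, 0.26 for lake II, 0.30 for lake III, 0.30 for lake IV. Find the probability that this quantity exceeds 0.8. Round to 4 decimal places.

Conditional on each lake, P(X > 0.8): I: 0.805561; II: 0.919238; III: 0.999449; IV: 0.624635.
By total probability, P(X > 0.8) = 0.14·0.805561 + 0.26·0.919238 + 0.3·0.999449 + 0.3·0.624635 = 0.839006.

0.8390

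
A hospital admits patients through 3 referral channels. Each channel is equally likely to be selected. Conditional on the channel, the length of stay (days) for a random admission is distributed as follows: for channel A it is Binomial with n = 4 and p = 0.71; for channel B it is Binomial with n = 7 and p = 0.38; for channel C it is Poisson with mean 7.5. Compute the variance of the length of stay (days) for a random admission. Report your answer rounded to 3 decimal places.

8.344

Per component, A: μ=2.84, E[X²]=8.8892; B: μ=2.66, E[X²]=8.7248; C: μ=7.5, E[X²]=63.75.
E[X] = 0.333333·2.84 + 0.333333·2.66 + 0.333333·7.5 = 4.33333.
E[X²] = 0.333333·8.8892 + 0.333333·8.7248 + 0.333333·63.75 = 27.1213.
Var(X) = E[X²] − (E[X])² = 27.1213 − 18.7778 = 8.34356.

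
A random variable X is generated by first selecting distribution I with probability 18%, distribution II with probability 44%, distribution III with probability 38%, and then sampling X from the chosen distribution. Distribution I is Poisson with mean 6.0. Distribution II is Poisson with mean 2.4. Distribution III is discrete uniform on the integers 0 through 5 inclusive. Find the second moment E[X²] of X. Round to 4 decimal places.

For each component E[X²] = Var + (mean)², giving I: 42; II: 8.16; III: 9.16667.
Overall E[X²] = 0.18·42 + 0.44·8.16 + 0.38·9.16667 = 14.6337.

14.6337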